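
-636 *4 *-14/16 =2226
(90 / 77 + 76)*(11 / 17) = 5942 / 119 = 49.93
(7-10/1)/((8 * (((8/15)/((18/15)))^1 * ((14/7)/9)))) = -243/64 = -3.80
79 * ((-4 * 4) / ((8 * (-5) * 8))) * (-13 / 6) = -1027 / 120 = -8.56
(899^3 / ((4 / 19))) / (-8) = -13804881281 / 32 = -431402540.03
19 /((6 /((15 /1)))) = 95 /2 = 47.50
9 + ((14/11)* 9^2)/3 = 477/11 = 43.36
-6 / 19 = -0.32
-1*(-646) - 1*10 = 636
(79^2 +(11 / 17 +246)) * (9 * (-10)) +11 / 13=-129039113 / 221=-583887.39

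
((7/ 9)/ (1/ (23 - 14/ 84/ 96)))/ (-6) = -92729/ 31104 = -2.98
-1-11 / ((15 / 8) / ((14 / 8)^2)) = -569 / 30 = -18.97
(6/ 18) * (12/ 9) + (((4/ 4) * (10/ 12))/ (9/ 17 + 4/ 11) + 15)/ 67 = 0.68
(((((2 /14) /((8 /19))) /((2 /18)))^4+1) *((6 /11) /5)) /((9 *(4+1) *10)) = 864870577 /40567296000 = 0.02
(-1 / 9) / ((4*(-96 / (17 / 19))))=17 / 65664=0.00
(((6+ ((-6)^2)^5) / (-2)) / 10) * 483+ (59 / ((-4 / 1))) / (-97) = -2832901092587 / 1940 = -1460258295.15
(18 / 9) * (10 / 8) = 5 / 2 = 2.50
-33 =-33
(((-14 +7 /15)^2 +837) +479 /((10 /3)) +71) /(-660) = -1.87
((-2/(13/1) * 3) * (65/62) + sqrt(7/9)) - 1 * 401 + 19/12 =-148763/372 + sqrt(7)/3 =-399.02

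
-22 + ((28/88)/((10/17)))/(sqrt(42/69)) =-22 + 17 * sqrt(322)/440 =-21.31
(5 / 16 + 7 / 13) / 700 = 177 / 145600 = 0.00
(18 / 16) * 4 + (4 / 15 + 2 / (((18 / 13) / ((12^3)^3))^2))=833211726753630781583 / 30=27773724225121026052.77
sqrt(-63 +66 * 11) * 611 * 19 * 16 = 185744 * sqrt(663) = 4782682.58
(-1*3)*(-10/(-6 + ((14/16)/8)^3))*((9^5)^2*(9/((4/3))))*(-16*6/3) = 5922976672902021120/1572521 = 3766548537604.28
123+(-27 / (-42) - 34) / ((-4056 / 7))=998243 / 8112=123.06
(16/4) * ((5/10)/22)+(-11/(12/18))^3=-395299/88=-4492.03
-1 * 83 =-83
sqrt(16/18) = 0.94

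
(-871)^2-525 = 758116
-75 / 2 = -37.50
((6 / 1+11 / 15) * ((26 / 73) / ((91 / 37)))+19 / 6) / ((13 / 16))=507944 / 99645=5.10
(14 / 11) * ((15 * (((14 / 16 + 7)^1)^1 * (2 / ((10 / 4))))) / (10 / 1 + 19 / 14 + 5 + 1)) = 6.93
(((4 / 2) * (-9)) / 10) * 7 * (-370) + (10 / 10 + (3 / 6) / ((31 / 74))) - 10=4654.19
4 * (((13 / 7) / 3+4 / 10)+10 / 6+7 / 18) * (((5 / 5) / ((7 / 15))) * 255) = 329290 / 49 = 6720.20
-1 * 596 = -596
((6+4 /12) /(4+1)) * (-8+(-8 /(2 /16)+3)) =-437 /5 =-87.40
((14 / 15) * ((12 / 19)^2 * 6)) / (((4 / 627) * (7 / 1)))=4752 / 95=50.02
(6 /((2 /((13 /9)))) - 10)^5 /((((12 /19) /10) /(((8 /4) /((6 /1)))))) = -134886415 /4374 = -30838.23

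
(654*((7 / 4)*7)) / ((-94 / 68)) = -272391 / 47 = -5795.55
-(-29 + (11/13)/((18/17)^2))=118969/4212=28.25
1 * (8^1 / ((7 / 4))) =32 / 7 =4.57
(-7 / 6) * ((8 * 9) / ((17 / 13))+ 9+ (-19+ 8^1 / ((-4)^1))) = -854 / 17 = -50.24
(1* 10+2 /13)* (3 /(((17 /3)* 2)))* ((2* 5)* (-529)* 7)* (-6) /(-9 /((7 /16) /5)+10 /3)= -25195212 /4199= -6000.29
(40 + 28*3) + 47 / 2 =295 / 2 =147.50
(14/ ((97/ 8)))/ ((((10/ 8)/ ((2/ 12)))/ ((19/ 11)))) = 4256/ 16005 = 0.27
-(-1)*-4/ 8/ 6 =-1/ 12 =-0.08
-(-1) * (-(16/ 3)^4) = -65536/ 81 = -809.09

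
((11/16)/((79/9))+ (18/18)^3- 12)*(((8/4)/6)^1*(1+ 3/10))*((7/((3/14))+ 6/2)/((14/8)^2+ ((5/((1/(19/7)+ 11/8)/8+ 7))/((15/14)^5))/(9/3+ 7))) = -2844156048215625/52427344527026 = -54.25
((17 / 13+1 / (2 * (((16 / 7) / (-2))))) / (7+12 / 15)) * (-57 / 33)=-17195 / 89232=-0.19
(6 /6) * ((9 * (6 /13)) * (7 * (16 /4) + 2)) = 1620 /13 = 124.62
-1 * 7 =-7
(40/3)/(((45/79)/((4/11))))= 2528/297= 8.51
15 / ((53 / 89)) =1335 / 53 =25.19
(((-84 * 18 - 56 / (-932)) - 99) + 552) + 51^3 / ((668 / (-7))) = -381171425 / 155644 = -2449.00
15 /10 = 3 /2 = 1.50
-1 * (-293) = 293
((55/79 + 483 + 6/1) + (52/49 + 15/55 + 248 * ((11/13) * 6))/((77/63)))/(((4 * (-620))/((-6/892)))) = 0.00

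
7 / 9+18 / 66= 104 / 99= 1.05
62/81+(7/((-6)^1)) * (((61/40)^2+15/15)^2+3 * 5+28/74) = -461552775713/15344640000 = -30.08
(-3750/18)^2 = 390625/9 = 43402.78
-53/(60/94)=-2491/30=-83.03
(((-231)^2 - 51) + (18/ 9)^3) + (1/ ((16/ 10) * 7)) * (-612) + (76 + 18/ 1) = 747003/ 14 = 53357.36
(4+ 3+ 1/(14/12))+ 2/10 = 282/35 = 8.06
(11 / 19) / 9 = 11 / 171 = 0.06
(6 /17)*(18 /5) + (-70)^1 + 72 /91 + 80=12.06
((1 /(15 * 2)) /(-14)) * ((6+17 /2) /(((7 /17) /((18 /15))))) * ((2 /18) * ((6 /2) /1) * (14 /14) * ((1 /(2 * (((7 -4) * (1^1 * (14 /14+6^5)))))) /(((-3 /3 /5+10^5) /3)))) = -493 /22864334271240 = -0.00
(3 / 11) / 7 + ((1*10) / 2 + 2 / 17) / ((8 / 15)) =100893 / 10472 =9.63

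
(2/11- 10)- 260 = -269.82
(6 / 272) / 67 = 3 / 9112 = 0.00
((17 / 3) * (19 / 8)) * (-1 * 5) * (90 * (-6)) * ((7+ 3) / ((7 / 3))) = 1090125 / 7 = 155732.14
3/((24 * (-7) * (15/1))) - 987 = -829081/840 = -987.00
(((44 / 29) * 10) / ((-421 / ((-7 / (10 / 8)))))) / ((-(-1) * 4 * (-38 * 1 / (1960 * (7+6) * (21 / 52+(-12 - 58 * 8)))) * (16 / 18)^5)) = 27549329550435 / 950153216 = 28994.62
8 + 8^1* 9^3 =5840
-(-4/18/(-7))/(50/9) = -1/175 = -0.01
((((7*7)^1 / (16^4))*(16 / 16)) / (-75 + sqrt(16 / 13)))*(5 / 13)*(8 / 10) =-0.00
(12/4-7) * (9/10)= -18/5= -3.60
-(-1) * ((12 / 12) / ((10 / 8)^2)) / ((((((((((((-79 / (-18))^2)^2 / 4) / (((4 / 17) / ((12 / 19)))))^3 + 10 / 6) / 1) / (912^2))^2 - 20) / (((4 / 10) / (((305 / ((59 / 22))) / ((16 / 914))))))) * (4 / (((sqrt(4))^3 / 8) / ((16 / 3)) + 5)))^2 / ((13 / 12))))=0.00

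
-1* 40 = -40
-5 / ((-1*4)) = 5 / 4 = 1.25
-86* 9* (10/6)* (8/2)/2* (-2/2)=2580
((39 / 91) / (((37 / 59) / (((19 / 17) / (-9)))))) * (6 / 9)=-2242 / 39627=-0.06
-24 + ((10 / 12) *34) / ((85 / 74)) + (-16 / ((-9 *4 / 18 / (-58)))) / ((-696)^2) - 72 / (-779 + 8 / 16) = 136939 / 180612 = 0.76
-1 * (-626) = 626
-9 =-9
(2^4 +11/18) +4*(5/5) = 371/18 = 20.61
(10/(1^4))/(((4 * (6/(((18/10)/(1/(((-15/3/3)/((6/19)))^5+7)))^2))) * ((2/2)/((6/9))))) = 59669173238940595201/3967185807360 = 15040680.25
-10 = -10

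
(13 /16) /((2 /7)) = 91 /32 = 2.84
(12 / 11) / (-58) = -0.02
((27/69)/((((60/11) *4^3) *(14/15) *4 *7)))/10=99/23080960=0.00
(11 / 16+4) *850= 31875 / 8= 3984.38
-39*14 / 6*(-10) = 910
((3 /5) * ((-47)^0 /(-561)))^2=1 /874225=0.00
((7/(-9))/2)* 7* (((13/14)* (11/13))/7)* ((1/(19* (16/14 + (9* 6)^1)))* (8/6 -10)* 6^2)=1001/11001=0.09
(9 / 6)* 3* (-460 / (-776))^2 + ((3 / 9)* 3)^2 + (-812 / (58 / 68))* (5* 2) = -9517.42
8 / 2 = 4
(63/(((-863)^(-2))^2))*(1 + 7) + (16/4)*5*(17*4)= 279559155135304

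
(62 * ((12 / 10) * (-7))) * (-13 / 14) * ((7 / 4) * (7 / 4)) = 59241 / 40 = 1481.02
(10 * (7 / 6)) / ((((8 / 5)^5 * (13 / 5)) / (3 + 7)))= 2734375 / 638976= 4.28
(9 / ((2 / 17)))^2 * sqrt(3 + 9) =23409 * sqrt(3) / 2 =20272.79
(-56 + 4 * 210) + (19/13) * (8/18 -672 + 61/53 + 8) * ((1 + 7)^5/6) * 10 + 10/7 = -6885046146946/130221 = -52872011.02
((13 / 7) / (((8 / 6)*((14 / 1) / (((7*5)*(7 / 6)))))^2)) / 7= 325 / 256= 1.27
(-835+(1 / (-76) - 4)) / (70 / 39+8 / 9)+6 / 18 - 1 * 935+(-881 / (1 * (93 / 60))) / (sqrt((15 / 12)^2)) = -3777342133 / 2219352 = -1702.00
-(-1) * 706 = 706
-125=-125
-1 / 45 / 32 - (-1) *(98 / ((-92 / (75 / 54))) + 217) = 793113 / 3680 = 215.52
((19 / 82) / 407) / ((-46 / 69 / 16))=-228 / 16687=-0.01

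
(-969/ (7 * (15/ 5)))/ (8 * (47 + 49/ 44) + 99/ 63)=-0.12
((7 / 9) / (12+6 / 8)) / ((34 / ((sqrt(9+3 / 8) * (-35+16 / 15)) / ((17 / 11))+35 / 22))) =-0.12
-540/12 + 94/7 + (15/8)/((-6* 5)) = -3543/112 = -31.63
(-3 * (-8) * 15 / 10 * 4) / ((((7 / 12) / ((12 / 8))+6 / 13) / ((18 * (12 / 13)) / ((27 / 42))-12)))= 466560 / 199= 2344.52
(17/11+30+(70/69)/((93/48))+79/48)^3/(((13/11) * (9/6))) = 75730723570056593375/3503067608561664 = 21618.40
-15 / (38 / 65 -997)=325 / 21589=0.02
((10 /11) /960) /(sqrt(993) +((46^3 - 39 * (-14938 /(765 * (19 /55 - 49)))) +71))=75582578757027 /7773309406762836095984 - 388035387 * sqrt(993) /3886654703381418047992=0.00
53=53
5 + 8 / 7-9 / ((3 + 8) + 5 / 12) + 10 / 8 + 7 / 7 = 29171 / 3836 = 7.60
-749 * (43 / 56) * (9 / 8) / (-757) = 41409 / 48448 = 0.85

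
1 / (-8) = -1 / 8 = -0.12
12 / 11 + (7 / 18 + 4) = 5.48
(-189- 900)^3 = -1291467969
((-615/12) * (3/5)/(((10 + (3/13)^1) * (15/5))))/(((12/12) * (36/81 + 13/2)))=-4797/33250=-0.14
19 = 19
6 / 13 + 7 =97 / 13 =7.46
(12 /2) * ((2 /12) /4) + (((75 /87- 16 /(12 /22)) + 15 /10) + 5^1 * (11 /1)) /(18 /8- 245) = 45461 /337908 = 0.13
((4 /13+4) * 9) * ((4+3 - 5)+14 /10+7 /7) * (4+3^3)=343728 /65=5288.12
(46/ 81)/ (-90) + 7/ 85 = 4712/ 61965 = 0.08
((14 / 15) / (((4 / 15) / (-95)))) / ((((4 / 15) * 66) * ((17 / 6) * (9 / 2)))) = -3325 / 2244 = -1.48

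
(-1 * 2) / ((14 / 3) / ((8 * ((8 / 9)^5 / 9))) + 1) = -262144 / 1371101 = -0.19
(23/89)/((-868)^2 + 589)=23/67107157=0.00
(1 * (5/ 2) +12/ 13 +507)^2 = 176119441/ 676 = 260531.72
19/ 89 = 0.21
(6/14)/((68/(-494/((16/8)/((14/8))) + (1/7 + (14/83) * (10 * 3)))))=-2977371/1106224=-2.69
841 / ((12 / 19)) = 15979 / 12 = 1331.58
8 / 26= 4 / 13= 0.31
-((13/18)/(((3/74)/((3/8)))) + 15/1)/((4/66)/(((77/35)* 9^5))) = -3717744723/80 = -46471809.04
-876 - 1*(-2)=-874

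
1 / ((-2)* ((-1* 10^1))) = 1 / 20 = 0.05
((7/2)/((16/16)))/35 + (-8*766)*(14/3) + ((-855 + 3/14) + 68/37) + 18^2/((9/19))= -111756614/3885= -28766.18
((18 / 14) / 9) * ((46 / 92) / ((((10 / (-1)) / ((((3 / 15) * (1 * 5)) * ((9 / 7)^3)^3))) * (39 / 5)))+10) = 20854735477 / 14688712948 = 1.42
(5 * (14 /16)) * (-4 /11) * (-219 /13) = 7665 /286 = 26.80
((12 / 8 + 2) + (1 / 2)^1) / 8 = 1 / 2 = 0.50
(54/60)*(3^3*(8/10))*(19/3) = 3078/25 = 123.12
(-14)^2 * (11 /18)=1078 /9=119.78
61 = 61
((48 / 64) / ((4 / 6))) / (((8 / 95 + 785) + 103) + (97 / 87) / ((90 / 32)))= 669465 / 528717056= 0.00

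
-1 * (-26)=26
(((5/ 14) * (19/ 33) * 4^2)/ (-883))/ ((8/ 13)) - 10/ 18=-343660/ 611919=-0.56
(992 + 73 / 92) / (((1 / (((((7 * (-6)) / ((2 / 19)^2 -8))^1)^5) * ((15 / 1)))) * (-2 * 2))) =-2041175209585066420365 / 136516114989568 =-14951899.34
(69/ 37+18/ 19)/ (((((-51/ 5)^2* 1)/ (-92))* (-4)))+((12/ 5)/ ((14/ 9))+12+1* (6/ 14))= 14.59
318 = 318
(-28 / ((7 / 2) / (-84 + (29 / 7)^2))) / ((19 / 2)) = 52400 / 931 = 56.28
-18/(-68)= 9/34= 0.26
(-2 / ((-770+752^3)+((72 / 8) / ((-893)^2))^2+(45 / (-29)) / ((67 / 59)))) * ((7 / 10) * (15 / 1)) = -8649214668281201 / 175149989433254934243854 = -0.00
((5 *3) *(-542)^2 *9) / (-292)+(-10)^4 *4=-6994535 / 73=-95815.55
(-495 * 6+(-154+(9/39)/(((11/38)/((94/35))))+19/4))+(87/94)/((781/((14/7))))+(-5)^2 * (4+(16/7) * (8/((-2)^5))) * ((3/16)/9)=-208124430487/66806740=-3115.32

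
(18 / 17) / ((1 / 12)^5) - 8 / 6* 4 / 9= 120932080 / 459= 263468.58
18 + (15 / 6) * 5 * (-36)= -432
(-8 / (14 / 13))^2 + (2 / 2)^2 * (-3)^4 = 6673 / 49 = 136.18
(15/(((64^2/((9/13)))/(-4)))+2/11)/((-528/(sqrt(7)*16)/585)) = -8.05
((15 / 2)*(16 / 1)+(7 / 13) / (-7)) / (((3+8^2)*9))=1559 / 7839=0.20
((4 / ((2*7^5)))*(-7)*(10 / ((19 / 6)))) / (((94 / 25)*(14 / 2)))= -1500 / 15008651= -0.00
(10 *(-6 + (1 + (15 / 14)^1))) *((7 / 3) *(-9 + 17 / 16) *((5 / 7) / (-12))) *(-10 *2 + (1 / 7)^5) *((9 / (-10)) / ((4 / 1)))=-11739654575 / 60236288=-194.89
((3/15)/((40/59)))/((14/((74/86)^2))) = 80771/5177200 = 0.02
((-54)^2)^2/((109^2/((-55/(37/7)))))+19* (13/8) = -26080832021/3516776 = -7416.12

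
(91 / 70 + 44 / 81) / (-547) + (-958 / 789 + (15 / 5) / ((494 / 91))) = -0.66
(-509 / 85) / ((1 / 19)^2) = -183749 / 85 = -2161.75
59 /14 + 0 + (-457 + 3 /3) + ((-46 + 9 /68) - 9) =-241167 /476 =-506.65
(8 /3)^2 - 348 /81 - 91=-2381 /27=-88.19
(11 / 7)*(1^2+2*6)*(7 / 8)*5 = 715 / 8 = 89.38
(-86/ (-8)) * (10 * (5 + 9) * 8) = 12040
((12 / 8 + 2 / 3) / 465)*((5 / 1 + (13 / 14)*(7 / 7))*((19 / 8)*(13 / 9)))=266513 / 2812320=0.09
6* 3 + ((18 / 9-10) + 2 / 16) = 81 / 8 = 10.12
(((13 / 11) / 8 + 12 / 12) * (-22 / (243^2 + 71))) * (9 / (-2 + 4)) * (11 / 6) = -3333 / 945920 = -0.00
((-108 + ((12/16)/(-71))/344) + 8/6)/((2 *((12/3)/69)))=-719042767/781568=-920.00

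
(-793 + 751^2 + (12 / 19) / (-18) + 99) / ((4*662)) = 32108497 / 150936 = 212.73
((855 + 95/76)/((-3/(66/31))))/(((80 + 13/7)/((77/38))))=-20306825/1349988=-15.04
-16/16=-1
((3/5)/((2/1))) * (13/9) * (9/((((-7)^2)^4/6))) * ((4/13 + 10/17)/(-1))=-1782/490008085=-0.00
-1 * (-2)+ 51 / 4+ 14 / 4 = 73 / 4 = 18.25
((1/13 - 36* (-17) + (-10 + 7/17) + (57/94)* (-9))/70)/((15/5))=12402727/4362540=2.84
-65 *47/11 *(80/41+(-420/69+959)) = -2750835035/10373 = -265191.85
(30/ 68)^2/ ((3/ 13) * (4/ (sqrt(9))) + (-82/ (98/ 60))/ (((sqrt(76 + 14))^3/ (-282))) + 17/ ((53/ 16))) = -15694446529125/ 3636949249717688 + 30256592163525 * sqrt(10)/ 7273898499435376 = 0.01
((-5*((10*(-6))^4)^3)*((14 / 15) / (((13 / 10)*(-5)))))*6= 121899810816000000000000 / 13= 9376908524307692307692.31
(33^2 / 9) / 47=2.57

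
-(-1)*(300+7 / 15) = 300.47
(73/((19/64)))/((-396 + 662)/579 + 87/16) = 43281408/1037951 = 41.70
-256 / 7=-36.57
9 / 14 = 0.64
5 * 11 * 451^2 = 11187055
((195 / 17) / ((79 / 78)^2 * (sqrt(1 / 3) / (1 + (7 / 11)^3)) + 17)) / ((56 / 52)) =394419647664001440 / 629032523105265377-107232113318281380 * sqrt(3) / 10693552892789511409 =0.61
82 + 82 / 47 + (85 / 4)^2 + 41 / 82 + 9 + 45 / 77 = 31580355 / 57904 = 545.39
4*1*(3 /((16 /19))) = 57 /4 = 14.25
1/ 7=0.14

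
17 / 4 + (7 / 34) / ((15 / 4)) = 4391 / 1020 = 4.30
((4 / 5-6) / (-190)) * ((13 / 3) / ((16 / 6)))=169 / 3800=0.04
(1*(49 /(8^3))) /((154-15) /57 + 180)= 2793 /5324288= 0.00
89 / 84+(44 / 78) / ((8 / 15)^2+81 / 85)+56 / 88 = 122334143 / 56852796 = 2.15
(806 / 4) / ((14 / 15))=6045 / 28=215.89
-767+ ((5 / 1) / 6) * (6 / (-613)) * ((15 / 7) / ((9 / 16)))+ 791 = 23.97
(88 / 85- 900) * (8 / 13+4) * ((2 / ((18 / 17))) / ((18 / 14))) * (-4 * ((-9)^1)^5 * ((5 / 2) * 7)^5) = -30719816427431250 / 13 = -2363062802110096.15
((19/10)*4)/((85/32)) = 1216/425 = 2.86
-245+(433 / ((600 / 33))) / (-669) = -32785763 / 133800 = -245.04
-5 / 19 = -0.26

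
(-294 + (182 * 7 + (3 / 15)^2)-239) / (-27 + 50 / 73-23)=-676199 / 45000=-15.03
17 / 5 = 3.40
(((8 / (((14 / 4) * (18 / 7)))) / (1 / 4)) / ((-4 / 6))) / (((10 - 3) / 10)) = -160 / 21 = -7.62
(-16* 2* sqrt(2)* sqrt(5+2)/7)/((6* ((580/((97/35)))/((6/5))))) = -776* sqrt(14)/177625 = -0.02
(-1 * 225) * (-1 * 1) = 225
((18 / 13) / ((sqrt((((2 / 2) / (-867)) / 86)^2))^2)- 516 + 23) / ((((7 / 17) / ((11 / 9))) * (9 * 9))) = 18713248348421 / 66339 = 282085173.86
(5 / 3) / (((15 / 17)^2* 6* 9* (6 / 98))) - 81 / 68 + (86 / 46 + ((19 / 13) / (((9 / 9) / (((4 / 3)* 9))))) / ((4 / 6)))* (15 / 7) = 93123804227 / 1556312940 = 59.84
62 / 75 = 0.83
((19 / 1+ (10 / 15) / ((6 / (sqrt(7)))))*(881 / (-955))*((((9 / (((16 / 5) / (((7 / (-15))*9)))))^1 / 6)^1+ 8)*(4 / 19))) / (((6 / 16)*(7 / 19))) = -3230627 / 20055 - 170033*sqrt(7) / 180495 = -163.58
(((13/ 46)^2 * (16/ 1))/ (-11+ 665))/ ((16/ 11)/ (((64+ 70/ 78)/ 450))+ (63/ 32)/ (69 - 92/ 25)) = 21380106176/ 110689071834375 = 0.00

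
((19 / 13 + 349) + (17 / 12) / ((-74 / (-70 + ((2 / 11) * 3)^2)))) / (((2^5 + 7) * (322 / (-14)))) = -245698501 / 626475564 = -0.39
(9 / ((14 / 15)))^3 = 2460375 / 2744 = 896.64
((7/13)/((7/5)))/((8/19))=95/104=0.91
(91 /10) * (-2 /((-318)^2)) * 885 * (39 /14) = -9971 /22472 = -0.44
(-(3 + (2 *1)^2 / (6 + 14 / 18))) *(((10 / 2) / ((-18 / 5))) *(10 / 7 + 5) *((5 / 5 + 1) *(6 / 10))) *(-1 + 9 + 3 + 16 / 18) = 195275 / 427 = 457.32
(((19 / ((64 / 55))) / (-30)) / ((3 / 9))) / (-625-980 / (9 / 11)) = 0.00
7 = 7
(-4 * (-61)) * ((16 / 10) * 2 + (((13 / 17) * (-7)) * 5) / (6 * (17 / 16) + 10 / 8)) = -6432 / 85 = -75.67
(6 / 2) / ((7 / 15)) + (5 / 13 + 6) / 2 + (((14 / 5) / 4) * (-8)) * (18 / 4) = -14177 / 910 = -15.58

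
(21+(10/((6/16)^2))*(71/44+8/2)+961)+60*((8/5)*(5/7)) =1004686/693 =1449.76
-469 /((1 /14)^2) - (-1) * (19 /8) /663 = -487564877 /5304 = -91924.00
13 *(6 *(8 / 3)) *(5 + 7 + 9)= 4368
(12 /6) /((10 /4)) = 0.80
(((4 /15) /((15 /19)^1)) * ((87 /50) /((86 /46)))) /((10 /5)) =12673 /80625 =0.16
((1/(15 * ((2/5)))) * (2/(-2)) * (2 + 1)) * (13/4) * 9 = -117/8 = -14.62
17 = 17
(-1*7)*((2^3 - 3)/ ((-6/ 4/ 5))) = 350/ 3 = 116.67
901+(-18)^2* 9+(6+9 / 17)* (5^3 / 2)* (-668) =-4569361 / 17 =-268785.94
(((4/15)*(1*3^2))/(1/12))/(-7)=-4.11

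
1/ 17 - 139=-2362/ 17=-138.94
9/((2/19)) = 171/2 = 85.50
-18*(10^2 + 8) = -1944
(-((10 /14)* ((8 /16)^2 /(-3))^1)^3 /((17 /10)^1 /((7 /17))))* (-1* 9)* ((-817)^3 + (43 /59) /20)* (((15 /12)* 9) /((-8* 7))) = -50366.94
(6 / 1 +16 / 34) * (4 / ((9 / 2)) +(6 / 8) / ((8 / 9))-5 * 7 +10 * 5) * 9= 974.43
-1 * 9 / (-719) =9 / 719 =0.01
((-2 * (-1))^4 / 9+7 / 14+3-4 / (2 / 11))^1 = -301 / 18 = -16.72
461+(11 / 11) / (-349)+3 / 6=322125 / 698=461.50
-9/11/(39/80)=-1.68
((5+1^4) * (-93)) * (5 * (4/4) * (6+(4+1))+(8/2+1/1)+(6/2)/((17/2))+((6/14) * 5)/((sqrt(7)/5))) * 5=-2862540/17- 209250 * sqrt(7)/49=-179683.14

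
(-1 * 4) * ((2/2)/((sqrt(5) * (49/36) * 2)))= -72 * sqrt(5)/245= -0.66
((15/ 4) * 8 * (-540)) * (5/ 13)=-81000/ 13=-6230.77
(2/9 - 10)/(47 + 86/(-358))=-7876/37665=-0.21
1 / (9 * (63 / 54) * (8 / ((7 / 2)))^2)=7 / 384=0.02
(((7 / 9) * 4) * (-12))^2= 12544 / 9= 1393.78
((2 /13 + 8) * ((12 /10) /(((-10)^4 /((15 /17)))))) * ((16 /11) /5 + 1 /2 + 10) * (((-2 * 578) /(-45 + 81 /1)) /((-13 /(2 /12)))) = 1069487 /278850000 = 0.00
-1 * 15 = -15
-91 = -91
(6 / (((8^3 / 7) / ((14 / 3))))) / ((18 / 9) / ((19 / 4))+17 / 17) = 0.27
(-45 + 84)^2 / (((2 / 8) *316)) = 1521 / 79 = 19.25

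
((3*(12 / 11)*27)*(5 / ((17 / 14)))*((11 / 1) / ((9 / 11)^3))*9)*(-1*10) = -11180400 / 17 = -657670.59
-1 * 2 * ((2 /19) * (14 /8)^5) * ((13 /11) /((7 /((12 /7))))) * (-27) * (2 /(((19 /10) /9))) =16253055 /63536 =255.81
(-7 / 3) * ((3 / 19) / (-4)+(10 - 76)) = 11711 / 76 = 154.09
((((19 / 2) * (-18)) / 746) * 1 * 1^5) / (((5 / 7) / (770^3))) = -54647000100 / 373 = -146506702.68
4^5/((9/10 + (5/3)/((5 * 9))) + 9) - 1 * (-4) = 287212/2683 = 107.05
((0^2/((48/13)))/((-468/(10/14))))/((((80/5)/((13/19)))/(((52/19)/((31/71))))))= 0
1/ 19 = 0.05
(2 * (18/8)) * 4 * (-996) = -17928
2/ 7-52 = -362/ 7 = -51.71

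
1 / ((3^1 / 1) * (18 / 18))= 1 / 3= 0.33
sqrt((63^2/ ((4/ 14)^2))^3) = 85766121/ 8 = 10720765.12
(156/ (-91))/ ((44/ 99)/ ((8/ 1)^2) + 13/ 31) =-53568/ 13321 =-4.02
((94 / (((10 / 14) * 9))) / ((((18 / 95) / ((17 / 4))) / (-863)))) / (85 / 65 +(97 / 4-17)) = -1192209473 / 36045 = -33075.59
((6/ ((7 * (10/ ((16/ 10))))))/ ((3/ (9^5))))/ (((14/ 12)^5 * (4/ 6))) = 5509980288/ 2941225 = 1873.36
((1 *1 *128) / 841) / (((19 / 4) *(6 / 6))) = 512 / 15979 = 0.03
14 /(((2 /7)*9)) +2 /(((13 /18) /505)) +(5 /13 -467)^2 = 333302545 /1521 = 219133.82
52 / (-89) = -52 / 89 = -0.58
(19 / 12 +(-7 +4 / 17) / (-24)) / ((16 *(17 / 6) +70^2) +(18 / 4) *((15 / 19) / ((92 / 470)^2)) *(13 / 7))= 53541677 / 146901951097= 0.00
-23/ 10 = -2.30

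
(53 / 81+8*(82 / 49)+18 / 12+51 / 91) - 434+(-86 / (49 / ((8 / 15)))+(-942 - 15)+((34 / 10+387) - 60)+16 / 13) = -538777303 / 515970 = -1044.20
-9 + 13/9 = -7.56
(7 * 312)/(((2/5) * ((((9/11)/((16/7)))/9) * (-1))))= -137280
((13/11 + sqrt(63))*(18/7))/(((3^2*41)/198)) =468/287 + 1188*sqrt(7)/287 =12.58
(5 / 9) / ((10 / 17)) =17 / 18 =0.94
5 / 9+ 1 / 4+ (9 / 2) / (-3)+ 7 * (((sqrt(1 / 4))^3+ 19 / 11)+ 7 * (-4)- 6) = -178777 / 792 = -225.73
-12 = -12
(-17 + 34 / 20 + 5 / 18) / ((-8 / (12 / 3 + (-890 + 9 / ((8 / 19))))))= -1168973 / 720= -1623.57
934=934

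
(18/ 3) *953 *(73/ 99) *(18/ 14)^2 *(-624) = -2344197024/ 539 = -4349159.60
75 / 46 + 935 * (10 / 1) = 9351.63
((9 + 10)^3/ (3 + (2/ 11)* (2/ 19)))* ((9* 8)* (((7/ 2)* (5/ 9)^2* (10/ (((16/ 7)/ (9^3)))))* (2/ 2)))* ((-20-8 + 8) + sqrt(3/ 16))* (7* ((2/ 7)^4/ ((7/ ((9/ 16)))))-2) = 695680050903750/ 30919-69568005090375* sqrt(3)/ 247352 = 22012941426.92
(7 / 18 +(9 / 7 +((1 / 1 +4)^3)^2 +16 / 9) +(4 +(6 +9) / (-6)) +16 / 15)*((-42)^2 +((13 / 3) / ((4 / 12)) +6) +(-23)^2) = 3794586184 / 105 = 36138916.04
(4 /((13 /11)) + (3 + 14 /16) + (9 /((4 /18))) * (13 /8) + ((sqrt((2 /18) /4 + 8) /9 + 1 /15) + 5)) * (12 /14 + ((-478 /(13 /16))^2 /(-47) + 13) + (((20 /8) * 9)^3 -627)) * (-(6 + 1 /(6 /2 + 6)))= -5256303179592113 /3211767936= -1636576.27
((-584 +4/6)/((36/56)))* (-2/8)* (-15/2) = -30625/18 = -1701.39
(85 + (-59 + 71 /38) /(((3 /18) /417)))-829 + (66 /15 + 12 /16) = -143682.06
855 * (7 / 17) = 5985 / 17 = 352.06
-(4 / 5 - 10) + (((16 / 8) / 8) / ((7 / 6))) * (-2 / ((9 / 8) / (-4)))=1126 / 105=10.72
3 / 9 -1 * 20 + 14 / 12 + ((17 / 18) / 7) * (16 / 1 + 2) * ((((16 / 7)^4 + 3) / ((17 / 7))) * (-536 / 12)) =-19760563 / 14406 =-1371.69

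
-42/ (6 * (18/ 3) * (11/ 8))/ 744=-7/ 6138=-0.00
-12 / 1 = -12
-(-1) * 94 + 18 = 112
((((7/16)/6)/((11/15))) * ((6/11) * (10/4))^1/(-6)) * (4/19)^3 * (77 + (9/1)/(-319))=-4296950/264750541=-0.02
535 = 535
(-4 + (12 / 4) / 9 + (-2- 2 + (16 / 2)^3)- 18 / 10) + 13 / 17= 128341 / 255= 503.30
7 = 7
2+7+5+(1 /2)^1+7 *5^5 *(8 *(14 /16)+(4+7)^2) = 5600029 /2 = 2800014.50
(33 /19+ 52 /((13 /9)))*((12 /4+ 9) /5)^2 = 103248 /475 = 217.36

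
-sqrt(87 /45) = -sqrt(435) /15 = -1.39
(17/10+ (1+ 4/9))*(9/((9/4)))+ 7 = 881/45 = 19.58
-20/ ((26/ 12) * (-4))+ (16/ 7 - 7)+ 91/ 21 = 526/ 273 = 1.93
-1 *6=-6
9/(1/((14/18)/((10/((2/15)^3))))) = 28/16875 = 0.00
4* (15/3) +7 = 27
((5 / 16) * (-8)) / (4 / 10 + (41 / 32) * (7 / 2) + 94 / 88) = -8800 / 20953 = -0.42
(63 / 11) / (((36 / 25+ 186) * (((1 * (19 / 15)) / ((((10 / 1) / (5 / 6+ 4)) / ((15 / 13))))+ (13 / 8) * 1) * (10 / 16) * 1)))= 655200 / 31245467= 0.02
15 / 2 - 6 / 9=6.83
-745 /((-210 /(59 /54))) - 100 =-218009 /2268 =-96.12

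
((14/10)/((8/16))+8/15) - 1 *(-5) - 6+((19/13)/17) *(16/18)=2.41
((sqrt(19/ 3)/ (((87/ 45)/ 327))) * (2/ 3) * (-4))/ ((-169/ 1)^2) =-4360 * sqrt(57)/ 828269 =-0.04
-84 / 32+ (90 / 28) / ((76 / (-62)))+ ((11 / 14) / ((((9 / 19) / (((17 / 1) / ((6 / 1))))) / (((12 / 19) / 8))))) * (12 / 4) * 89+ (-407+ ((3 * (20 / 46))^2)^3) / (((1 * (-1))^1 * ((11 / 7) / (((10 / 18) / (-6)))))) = 410072103756736 / 5847565651389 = 70.13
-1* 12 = -12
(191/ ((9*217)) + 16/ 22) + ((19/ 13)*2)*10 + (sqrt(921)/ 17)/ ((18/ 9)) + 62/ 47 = sqrt(921)/ 34 + 411831653/ 13126113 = 32.27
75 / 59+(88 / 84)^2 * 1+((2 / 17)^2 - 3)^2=24525627362 / 2173132899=11.29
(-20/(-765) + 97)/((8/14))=103915/612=169.80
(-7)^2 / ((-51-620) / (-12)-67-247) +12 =36576 / 3097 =11.81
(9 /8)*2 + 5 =29 /4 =7.25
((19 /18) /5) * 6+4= 79 /15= 5.27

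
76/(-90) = -38/45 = -0.84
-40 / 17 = -2.35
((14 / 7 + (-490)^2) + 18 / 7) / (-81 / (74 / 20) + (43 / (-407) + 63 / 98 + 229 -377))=-1417.76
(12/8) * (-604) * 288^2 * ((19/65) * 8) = -11422384128/65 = -175728986.58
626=626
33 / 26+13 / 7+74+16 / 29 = 409985 / 5278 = 77.68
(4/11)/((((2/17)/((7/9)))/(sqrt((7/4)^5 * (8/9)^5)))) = 46648 * sqrt(14)/24057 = 7.26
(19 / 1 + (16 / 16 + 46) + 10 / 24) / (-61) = -797 / 732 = -1.09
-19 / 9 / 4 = -19 / 36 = -0.53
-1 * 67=-67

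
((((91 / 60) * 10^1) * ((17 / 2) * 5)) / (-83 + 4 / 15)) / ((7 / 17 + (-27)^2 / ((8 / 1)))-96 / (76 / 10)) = -1469650 / 14884043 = -0.10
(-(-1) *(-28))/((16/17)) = -119/4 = -29.75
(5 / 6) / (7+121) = 5 / 768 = 0.01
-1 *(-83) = 83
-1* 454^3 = -93576664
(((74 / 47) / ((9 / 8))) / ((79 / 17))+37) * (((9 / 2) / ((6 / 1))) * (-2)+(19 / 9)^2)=597070147 / 5413554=110.29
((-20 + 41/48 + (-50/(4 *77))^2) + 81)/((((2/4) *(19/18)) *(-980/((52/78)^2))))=-0.05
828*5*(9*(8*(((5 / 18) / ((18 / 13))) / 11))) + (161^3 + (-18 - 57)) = 45965066 / 11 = 4178642.36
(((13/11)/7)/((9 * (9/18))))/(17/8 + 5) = 208/39501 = 0.01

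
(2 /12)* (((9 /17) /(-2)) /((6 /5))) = -5 /136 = -0.04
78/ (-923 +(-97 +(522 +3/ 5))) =-130/ 829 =-0.16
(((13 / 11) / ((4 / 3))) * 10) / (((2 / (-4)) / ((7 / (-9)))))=455 / 33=13.79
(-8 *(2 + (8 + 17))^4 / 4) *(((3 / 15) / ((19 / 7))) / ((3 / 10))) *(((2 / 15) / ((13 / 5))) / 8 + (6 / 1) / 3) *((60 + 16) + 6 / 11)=-108934894278 / 2717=-40093814.60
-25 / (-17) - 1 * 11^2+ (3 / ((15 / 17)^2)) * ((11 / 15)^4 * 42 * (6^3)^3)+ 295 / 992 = 124289184187439439 / 263500000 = 471685708.49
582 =582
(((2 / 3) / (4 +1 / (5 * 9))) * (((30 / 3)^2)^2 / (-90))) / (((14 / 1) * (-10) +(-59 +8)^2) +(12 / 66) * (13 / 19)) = -3344 / 446889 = -0.01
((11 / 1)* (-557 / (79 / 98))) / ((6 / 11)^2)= -36326983 / 1422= -25546.40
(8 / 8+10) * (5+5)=110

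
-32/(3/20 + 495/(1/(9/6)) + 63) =-640/16113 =-0.04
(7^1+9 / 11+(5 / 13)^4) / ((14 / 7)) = 2463121 / 628342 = 3.92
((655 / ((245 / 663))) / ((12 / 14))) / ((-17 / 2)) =-1703 / 7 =-243.29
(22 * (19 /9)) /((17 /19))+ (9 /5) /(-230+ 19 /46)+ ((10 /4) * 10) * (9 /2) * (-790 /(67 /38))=-27257265960394 /541304055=-50354.82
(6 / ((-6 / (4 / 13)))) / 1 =-0.31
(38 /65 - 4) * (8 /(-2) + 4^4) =-55944 /65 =-860.68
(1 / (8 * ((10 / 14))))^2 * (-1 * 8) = -0.24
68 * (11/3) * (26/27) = 19448/81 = 240.10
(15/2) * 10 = 75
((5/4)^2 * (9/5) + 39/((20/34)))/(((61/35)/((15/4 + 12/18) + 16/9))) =2876923/11712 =245.64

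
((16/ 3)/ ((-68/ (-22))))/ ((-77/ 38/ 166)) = -50464/ 357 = -141.36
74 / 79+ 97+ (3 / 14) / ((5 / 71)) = 558417 / 5530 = 100.98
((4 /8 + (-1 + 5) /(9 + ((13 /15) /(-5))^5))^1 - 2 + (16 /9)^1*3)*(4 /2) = 8.56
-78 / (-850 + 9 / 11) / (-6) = -143 / 9341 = -0.02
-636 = -636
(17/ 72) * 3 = 17/ 24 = 0.71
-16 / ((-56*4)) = 1 / 14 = 0.07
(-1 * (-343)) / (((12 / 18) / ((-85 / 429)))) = -29155 / 286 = -101.94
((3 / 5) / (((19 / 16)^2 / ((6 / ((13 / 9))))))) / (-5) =-41472 / 117325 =-0.35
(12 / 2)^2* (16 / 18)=32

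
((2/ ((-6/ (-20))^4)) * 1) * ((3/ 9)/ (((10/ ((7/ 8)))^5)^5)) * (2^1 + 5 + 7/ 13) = 65712362363534280139543/ 29835911438770418460131328000000000000000000000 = 0.00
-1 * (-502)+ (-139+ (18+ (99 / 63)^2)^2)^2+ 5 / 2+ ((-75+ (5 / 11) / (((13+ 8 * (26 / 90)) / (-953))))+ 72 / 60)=78800.08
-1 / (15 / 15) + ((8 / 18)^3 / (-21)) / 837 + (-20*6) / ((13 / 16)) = -24768753421 / 166577229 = -148.69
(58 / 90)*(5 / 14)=29 / 126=0.23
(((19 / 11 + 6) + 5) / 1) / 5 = 28 / 11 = 2.55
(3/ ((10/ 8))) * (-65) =-156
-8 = -8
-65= -65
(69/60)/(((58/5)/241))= 5543/232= 23.89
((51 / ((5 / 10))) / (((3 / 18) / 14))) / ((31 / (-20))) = -171360 / 31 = -5527.74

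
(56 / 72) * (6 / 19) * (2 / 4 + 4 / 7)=0.26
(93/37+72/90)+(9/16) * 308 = 130657/740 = 176.56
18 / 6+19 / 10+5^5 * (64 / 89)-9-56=1946511 / 890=2187.09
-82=-82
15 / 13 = 1.15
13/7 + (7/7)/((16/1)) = 215/112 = 1.92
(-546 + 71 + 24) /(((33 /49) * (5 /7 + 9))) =-14063 /204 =-68.94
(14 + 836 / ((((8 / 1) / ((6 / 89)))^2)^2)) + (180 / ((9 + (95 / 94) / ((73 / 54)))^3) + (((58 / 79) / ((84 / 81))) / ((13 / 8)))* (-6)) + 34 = 85451242619769110380661089 / 1874738270343859934255424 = 45.58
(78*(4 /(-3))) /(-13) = 8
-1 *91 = -91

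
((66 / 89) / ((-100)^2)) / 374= 0.00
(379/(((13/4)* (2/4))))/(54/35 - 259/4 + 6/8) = -53060/14209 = -3.73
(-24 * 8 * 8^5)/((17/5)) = -31457280/17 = -1850428.24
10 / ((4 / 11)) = 27.50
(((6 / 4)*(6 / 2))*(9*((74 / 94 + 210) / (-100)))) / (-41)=802467 / 385400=2.08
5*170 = 850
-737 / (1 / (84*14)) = -866712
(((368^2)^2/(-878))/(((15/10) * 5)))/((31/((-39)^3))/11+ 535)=-997232755064832/191564390845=-5205.73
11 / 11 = 1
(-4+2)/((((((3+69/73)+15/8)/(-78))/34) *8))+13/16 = 2079753/18128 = 114.73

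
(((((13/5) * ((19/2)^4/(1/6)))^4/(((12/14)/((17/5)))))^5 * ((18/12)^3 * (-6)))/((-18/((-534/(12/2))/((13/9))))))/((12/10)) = -2401702270376206488930998465963591651970318095226765143957849190369918835955873401955732706160256211006985503135583517495203187014967184039007683/35184372088832000000000000000000000000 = -68260484066974143187593380000000000000000000000000000000000000000000000000000000000000000000000000000000000.00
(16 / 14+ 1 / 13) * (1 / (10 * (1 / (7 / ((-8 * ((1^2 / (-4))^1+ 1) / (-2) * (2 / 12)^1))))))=111 / 65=1.71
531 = 531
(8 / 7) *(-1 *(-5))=40 / 7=5.71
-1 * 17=-17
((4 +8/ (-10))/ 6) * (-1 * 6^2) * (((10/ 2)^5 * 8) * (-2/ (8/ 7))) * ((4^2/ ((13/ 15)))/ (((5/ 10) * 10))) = 40320000/ 13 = 3101538.46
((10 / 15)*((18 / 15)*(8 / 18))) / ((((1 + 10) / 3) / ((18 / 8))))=0.22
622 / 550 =311 / 275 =1.13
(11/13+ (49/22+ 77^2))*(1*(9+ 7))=13572584/143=94913.17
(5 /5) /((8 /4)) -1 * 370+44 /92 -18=-17803 /46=-387.02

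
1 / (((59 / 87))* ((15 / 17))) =493 / 295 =1.67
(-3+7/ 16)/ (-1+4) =-41/ 48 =-0.85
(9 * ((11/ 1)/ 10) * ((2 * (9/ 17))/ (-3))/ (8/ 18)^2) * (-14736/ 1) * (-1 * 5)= -22156497/ 17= -1303323.35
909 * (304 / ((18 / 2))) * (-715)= -21953360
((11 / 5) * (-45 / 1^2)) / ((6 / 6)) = -99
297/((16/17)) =315.56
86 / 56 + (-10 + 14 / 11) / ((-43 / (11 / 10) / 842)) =1140893 / 6020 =189.52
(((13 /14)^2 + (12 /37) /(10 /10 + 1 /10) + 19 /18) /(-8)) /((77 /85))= -135027685 /442255968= -0.31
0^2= 0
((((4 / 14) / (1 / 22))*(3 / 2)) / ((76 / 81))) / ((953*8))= 2673 / 2027984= 0.00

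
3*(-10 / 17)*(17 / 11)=-30 / 11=-2.73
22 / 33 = 2 / 3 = 0.67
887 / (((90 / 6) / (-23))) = -20401 / 15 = -1360.07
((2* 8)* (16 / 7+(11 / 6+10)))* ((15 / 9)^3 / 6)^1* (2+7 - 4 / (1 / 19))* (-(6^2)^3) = 3814176000 / 7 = 544882285.71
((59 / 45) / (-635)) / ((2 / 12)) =-0.01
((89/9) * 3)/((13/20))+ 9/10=18151/390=46.54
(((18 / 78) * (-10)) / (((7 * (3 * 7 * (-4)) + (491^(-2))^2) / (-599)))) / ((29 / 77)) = -80420129993370090 / 12883819884807859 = -6.24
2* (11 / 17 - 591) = -20072 / 17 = -1180.71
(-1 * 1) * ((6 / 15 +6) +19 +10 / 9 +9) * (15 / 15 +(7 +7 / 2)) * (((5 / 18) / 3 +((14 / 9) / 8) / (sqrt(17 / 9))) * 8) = -15134 * sqrt(17) / 135 -73508 / 243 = -764.72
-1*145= -145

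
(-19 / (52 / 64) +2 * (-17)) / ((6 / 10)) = -3730 / 39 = -95.64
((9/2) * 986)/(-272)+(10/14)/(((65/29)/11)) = -18647/1456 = -12.81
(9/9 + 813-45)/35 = 769/35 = 21.97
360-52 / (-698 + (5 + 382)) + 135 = 153997 / 311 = 495.17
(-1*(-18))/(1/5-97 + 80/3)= -135/526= -0.26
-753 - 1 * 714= -1467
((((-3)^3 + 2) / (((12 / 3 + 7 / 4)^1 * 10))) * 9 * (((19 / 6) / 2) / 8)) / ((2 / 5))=-1425 / 736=-1.94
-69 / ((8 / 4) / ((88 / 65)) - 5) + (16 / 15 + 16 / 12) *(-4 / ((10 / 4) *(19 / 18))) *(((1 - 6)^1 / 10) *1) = 315204 / 14725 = 21.41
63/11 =5.73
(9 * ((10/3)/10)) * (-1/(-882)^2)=-0.00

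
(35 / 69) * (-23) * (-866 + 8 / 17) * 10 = 5149900 / 51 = 100978.43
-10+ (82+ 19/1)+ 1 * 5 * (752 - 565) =1026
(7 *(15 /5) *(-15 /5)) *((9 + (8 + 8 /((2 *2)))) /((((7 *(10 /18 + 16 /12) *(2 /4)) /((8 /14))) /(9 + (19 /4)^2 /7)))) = -2106891 /1666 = -1264.64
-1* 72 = -72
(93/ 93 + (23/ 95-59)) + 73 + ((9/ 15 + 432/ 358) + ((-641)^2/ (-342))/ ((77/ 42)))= -71634260/ 112233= -638.26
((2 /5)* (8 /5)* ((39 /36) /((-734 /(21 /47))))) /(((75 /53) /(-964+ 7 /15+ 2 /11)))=1533260638 /5336409375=0.29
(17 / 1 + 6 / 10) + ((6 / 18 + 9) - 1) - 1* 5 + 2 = 344 / 15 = 22.93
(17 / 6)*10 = 28.33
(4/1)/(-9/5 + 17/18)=-360/77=-4.68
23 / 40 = 0.58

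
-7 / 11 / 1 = -7 / 11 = -0.64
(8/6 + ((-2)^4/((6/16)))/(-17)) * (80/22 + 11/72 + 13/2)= -40745/3366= -12.10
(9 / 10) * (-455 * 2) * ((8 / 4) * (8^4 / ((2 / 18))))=-60383232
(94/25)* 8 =752/25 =30.08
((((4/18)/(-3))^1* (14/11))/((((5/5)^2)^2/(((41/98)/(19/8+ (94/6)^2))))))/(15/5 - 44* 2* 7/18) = 0.00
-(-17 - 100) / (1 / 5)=585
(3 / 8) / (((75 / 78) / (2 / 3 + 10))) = 104 / 25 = 4.16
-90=-90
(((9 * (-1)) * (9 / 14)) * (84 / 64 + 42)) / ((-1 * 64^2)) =8019 / 131072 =0.06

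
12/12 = 1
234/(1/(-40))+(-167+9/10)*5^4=-226345/2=-113172.50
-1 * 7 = -7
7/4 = 1.75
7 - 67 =-60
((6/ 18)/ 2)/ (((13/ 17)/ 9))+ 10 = 311/ 26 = 11.96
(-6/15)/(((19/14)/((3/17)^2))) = -252/27455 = -0.01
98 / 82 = 49 / 41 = 1.20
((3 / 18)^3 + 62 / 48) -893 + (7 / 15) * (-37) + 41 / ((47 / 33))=-5584762 / 6345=-880.18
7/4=1.75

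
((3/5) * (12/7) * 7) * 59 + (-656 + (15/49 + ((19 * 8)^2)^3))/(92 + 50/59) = 132828574770.23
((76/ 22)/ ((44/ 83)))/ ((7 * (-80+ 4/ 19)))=-29963/ 2568104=-0.01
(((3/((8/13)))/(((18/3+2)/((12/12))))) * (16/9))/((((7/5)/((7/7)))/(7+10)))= 1105/84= 13.15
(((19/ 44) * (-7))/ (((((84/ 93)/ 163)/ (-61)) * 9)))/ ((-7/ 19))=-111272113/ 11088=-10035.36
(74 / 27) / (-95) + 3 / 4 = 7399 / 10260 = 0.72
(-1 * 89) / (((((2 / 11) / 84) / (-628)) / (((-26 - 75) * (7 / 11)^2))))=-11617599336 / 11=-1056145394.18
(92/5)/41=92/205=0.45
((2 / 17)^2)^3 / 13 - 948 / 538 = -148735682962 / 84409078793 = -1.76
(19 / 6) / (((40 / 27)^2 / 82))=189297 / 1600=118.31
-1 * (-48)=48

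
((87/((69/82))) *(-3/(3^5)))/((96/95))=-112955/89424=-1.26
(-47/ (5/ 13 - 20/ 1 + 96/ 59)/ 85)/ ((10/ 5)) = 0.02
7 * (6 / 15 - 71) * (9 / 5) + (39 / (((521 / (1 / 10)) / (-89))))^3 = -125844070211271 / 141420761000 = -889.86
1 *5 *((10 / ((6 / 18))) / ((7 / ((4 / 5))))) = 120 / 7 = 17.14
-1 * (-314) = 314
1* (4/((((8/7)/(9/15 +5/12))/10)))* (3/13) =427/52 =8.21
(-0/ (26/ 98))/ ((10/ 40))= 0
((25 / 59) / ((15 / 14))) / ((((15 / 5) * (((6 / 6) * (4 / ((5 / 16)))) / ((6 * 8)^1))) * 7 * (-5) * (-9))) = 5 / 3186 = 0.00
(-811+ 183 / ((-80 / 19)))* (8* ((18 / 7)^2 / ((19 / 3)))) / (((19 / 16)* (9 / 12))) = -708725376 / 88445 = -8013.18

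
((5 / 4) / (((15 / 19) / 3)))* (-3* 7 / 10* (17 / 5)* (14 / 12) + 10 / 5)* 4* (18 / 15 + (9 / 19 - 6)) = 260163 / 500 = 520.33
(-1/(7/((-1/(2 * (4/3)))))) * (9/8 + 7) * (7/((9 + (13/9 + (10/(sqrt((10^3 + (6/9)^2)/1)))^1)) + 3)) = 478011105/2108074624 - 236925 * sqrt(2251)/2108074624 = 0.22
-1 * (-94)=94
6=6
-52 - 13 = -65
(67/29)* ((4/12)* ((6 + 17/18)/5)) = 1675/1566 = 1.07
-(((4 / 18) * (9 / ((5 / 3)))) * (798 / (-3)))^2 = -2547216 / 25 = -101888.64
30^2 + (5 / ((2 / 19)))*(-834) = -38715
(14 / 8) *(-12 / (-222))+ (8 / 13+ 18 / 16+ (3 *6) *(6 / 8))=59009 / 3848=15.33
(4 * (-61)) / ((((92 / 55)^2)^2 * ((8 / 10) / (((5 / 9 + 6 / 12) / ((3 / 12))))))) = -53027871875 / 322376832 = -164.49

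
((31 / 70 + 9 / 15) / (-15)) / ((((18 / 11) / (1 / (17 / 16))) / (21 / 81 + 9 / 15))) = -372592 / 10843875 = -0.03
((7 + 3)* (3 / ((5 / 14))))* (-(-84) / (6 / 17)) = 19992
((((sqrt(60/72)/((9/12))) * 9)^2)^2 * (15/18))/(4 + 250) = 6000/127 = 47.24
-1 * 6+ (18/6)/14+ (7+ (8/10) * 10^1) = 129/14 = 9.21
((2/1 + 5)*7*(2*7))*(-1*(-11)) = 7546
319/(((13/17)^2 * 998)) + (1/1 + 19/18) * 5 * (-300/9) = -1557634343/4553874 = -342.05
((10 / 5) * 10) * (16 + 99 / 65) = 4556 / 13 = 350.46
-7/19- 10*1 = -197/19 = -10.37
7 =7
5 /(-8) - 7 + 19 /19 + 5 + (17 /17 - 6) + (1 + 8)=19 /8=2.38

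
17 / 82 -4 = -311 / 82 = -3.79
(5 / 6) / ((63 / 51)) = 0.67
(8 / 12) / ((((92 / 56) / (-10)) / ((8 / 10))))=-224 / 69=-3.25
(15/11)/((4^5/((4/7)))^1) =15/19712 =0.00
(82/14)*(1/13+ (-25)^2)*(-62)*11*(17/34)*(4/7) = -454438424/637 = -713404.12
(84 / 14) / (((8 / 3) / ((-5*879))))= -39555 / 4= -9888.75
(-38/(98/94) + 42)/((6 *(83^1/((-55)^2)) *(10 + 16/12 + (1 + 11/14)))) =822800/320131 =2.57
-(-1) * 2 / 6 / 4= 1 / 12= 0.08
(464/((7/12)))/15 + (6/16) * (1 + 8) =15793/280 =56.40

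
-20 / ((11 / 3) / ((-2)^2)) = -240 / 11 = -21.82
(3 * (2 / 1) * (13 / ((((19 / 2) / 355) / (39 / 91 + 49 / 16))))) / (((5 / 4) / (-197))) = -213287763 / 133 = -1603667.39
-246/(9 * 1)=-82/3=-27.33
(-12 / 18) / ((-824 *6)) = 0.00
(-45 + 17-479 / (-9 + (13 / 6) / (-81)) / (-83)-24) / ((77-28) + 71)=-9583543 / 21847260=-0.44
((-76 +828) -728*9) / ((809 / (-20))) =116000 / 809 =143.39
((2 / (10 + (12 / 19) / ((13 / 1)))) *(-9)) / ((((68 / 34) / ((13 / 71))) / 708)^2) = -47079592092 / 6255881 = -7525.65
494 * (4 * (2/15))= 3952/15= 263.47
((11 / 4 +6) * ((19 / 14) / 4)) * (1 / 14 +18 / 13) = 25175 / 5824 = 4.32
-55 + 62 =7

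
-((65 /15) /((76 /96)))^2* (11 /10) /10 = -29744 /9025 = -3.30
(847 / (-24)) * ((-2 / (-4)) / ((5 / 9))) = -2541 / 80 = -31.76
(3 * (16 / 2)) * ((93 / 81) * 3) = 248 / 3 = 82.67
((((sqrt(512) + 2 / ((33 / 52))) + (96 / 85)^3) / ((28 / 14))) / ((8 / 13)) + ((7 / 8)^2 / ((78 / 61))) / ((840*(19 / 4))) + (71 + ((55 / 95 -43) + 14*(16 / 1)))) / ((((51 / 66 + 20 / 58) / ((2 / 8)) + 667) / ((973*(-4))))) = -1592.20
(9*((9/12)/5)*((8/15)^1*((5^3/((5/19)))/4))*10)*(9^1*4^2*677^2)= 56429466480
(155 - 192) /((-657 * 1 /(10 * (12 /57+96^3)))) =6219695560 /12483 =498253.27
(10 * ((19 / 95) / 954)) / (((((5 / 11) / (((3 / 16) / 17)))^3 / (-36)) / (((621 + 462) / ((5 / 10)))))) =-38919771 / 16664896000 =-0.00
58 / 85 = 0.68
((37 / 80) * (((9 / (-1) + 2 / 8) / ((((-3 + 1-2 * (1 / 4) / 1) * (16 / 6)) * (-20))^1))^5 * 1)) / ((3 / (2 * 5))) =-0.00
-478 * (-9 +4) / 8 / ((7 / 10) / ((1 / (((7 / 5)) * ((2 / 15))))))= 448125 / 196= 2286.35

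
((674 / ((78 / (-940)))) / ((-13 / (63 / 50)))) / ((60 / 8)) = 443492 / 4225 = 104.97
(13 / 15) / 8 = 13 / 120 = 0.11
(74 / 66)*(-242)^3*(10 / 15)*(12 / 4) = -95342192 / 3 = -31780730.67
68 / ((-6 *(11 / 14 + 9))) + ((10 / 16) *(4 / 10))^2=-7205 / 6576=-1.10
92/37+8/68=1638/629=2.60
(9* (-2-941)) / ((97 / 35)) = -297045 / 97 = -3062.32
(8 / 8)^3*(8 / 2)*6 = 24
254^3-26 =16387038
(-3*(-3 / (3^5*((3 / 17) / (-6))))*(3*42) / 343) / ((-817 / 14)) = 136 / 17157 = 0.01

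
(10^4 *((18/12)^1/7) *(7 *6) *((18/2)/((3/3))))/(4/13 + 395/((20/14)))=7020000/2399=2926.22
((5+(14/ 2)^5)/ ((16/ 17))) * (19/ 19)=71451/ 4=17862.75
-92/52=-23/13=-1.77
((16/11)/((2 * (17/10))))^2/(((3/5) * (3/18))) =64000/34969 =1.83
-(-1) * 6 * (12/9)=8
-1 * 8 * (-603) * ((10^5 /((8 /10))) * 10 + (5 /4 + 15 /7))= 42210114570 /7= 6030016367.14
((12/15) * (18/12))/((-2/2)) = -6/5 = -1.20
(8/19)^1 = 8/19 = 0.42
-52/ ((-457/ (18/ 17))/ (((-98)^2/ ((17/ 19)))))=170797536/ 132073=1293.21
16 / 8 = 2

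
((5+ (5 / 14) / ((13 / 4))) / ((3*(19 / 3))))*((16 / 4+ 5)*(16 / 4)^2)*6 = 232.37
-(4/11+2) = -26/11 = -2.36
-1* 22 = -22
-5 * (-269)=1345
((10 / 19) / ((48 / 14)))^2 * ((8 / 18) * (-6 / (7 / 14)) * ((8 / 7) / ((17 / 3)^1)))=-1400 / 55233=-0.03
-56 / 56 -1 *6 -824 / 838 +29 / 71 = -225344 / 29749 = -7.57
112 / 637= 16 / 91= 0.18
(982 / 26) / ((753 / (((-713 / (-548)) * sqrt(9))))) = 350083 / 1788124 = 0.20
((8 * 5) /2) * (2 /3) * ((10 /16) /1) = 25 /3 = 8.33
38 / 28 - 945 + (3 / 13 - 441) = -251963 / 182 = -1384.41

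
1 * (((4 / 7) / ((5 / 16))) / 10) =32 / 175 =0.18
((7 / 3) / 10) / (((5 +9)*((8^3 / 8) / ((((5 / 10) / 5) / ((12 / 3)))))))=1 / 153600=0.00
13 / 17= 0.76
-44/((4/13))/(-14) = 143/14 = 10.21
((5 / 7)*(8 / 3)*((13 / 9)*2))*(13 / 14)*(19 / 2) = 48.54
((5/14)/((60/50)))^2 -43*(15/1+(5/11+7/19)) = -1003239631/1474704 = -680.30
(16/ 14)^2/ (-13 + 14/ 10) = -160/ 1421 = -0.11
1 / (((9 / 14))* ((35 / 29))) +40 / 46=2234 / 1035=2.16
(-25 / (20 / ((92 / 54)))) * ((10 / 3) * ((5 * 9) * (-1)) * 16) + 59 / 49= 2254531 / 441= 5112.32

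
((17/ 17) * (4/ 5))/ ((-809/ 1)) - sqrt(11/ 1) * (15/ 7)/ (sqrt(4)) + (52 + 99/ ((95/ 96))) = 2337024/ 15371 - 15 * sqrt(11)/ 14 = 148.49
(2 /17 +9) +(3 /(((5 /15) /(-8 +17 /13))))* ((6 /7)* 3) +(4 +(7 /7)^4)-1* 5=-225493 /1547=-145.76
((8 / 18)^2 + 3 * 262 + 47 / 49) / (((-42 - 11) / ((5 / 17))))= -15621125 / 3576069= -4.37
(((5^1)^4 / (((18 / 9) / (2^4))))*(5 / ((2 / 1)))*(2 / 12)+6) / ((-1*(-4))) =1567 / 3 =522.33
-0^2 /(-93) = 0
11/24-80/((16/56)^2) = -23509/24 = -979.54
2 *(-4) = -8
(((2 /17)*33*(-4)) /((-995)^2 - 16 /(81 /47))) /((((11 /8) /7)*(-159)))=36288 /72252336973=0.00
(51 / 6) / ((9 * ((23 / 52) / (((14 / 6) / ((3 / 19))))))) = 31.55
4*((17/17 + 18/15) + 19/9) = 776/45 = 17.24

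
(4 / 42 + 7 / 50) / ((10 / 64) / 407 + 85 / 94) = 3978832 / 15301125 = 0.26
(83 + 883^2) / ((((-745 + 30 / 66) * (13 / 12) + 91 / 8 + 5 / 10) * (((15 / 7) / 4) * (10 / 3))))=-960679104 / 1748375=-549.47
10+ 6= 16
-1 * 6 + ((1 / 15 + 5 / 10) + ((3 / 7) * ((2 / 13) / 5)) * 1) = -14797 / 2730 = -5.42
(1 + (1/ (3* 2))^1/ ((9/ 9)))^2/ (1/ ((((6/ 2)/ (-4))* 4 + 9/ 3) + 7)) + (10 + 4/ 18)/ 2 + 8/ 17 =15.11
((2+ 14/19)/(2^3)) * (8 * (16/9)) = 832/171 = 4.87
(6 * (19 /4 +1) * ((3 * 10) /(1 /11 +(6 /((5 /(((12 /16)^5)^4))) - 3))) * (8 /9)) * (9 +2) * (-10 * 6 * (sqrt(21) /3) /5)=1223976344040243200 * sqrt(21) /87845866336847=63850.06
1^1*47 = 47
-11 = -11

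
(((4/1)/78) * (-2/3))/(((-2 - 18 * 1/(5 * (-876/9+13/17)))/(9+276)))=2339375/471237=4.96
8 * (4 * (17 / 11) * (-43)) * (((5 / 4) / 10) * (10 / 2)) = -1329.09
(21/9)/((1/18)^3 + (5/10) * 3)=13608/8749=1.56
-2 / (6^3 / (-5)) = 5 / 108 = 0.05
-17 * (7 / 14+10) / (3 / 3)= -357 / 2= -178.50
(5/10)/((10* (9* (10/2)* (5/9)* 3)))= 1/1500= 0.00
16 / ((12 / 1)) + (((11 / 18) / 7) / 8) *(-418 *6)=-729 / 28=-26.04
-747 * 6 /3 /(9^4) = -166 /729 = -0.23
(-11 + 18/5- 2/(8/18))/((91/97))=-1649/130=-12.68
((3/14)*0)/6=0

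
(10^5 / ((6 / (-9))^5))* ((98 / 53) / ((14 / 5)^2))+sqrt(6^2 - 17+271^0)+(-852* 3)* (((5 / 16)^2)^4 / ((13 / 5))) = -132498129506484375 / 739808116736+2* sqrt(5) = -179093.49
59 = 59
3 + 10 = 13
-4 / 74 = -0.05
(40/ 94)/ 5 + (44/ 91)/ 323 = 119640/ 1381471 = 0.09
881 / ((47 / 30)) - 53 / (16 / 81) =221109 / 752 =294.03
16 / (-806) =-0.02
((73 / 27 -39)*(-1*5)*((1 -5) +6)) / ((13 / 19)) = 186200 / 351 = 530.48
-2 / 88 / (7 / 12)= -3 / 77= -0.04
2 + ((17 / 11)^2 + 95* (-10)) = -114419 / 121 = -945.61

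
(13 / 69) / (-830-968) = -13 / 124062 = -0.00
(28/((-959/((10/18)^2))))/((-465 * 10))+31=31992653/1032021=31.00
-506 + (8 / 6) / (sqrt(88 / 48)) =-506 + 4*sqrt(66) / 33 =-505.02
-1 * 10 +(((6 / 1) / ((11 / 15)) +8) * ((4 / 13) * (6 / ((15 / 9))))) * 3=31298 / 715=43.77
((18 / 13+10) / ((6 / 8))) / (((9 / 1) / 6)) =1184 / 117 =10.12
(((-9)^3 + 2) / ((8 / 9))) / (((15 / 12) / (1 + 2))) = -19629 / 10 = -1962.90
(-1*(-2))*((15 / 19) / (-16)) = -15 / 152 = -0.10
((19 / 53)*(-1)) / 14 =-19 / 742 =-0.03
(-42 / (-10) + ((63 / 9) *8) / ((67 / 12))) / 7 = 2.03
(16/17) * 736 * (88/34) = 518144/289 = 1792.89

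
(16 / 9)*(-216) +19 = -365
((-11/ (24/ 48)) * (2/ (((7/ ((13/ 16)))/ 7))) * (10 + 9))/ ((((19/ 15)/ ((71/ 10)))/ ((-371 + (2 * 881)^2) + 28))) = -94553904159/ 8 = -11819238019.88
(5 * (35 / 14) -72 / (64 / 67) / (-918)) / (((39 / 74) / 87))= 11016491 / 5304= 2077.02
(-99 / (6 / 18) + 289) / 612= -2 / 153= -0.01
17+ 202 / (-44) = 273 / 22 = 12.41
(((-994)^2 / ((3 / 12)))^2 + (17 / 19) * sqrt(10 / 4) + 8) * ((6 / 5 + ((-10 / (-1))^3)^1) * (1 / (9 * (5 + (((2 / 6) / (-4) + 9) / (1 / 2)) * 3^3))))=3571585138148.11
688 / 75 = 9.17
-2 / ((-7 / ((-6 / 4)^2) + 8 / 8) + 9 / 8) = 144 / 71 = 2.03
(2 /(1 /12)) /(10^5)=3 /12500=0.00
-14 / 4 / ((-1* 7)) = 1 / 2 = 0.50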